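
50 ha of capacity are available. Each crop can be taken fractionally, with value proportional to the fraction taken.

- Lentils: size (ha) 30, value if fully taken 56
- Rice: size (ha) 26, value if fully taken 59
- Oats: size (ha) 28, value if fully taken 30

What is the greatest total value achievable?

Rank by value-to-size ratio: Rice 59/26≈2.27, Lentils 56/30≈1.87, Oats 30/28≈1.07.
Rice: take in full, 26 ha for value 59 ; 24 left.
24 ha left: a 24/30 share of Lentils gives 56×24/30 = 44.8.
Total value = 103.8.

103.8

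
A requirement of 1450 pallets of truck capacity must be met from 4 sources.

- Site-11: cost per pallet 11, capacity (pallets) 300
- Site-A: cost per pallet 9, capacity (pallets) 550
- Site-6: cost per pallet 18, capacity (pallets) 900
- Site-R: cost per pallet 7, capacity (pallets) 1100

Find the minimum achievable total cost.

10850

Use sources in increasing cost order.
Site-R at 7: take all 1100 pallets → 350 still needed.
Take 350 from Site-A at 9 to finish.
Site-11, Site-6: unused.
Cost = 1100×7 + 350×9 = 10850.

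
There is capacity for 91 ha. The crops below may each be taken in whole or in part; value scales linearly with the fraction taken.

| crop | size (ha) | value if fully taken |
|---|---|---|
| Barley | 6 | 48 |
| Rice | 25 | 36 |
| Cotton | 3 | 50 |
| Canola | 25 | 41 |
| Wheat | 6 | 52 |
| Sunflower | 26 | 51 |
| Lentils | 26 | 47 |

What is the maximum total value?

287.36

Rank by value-to-size ratio: Cotton 50/3≈16.7, Wheat 52/6≈8.67, Barley 48/6≈8, Sunflower 51/26≈1.96, Lentils 47/26≈1.81, Canola 41/25≈1.64, Rice 36/25≈1.44.
Take all of Cotton (3 ha, value 50) — 88 ha left.
All 6 ha of Wheat fit (value 52) — 82 remain.
All 6 ha of Barley fit (value 48) — 76 remain.
All 26 ha of Sunflower fit (value 51) — 50 remain.
Lentils: take in full, 26 ha for value 47 — 24 left.
24 ha left: a 24/25 share of Canola gives 41×24/25 = 39.36.
Total value = 287.36.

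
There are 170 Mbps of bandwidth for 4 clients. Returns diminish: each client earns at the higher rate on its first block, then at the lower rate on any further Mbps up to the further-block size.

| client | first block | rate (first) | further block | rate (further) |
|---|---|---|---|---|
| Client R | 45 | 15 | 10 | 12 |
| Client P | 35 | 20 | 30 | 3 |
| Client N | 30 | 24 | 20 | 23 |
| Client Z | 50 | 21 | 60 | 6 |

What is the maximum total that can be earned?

3455

Order all 8 blocks by rate: Client N/first 24 > Client N/second 23 > Client Z/first 21 > Client P/first 20 > Client R/first 15 > Client R/second 12 > Client Z/second 6 > Client P/second 3.
Fill Client N first block (30 at 24) → 140 left.
Client N/second (23): +20 → 120 left.
Client Z first at 21: fill all 50 → 70 left.
Client P first at 20: fill all 35 → 35 left.
35 remain; put them into Client R first at 15.
Total = 24×30 + 23×20 + 21×50 + 20×35 + 15×35 = 3455.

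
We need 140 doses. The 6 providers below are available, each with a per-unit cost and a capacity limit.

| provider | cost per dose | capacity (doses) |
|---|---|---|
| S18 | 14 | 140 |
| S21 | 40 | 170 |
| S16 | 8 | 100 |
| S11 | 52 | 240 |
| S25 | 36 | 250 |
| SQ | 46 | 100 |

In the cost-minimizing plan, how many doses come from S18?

Use providers in increasing cost order.
S16 (8): use full 100 — 40 doses to go.
Take 40 from S18 at 14 to finish.
S25, S21, SQ, S11: unused.

40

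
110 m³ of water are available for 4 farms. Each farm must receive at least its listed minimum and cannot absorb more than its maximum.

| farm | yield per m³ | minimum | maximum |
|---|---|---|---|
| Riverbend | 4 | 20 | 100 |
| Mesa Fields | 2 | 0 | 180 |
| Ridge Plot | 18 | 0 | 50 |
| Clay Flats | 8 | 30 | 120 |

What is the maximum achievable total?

Meeting every minimum uses 20+0+0+30 = 50 m³, leaving 60.
Order the farms by yield per m³: Ridge Plot 18 > Clay Flats 8 > Riverbend 4 > Mesa Fields 2.
Ridge Plot takes 50 more to reach its cap of 50 — 10 left.
Clay Flats: +10 (room for 90) → 40. Pool exhausted.
Total = 4×20 + 18×50 + 8×40 = 1300.

1300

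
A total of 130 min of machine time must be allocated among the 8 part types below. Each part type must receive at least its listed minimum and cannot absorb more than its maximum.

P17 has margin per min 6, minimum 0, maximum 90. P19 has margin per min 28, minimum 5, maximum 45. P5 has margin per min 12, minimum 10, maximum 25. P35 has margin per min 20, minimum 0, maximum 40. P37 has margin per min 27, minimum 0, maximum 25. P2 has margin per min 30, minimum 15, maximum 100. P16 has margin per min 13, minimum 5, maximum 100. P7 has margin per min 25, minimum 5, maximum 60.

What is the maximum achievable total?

3590

Meeting every minimum uses 0+5+10+0+0+15+5+5 = 40 min, leaving 90.
Rank by margin per min: P2 30 > P19 28 > P37 27 > P7 25 > P35 20 > P16 13 > P5 12 > P17 6.
P2: +85 to 100 (cap) — 5 left.
P19: +5 (room for 40) → 10. Pool exhausted.
Total = 28×10 + 12×10 + 30×100 + 13×5 + 25×5 = 3590.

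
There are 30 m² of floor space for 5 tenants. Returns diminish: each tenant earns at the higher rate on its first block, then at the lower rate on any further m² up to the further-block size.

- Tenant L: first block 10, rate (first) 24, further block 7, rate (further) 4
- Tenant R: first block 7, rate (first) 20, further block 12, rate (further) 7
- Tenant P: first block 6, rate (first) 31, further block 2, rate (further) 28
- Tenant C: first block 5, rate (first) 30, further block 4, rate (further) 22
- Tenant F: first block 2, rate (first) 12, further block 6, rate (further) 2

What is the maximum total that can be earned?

Order all 10 blocks by rate: Tenant P/T1 31 > Tenant C/T1 30 > Tenant P/T2 28 > Tenant L/T1 24 > Tenant C/T2 22 > Tenant R/T1 20 > Tenant F/T1 12 > Tenant R/T2 7 > Tenant L/T2 4 > Tenant F/T2 2.
Tenant P T1 at 31: fill all 6 ; 24 left.
Tenant C T1 at 30: fill all 5 ; 19 left.
Tenant P T2 at 28: fill all 2 ; 17 left.
Tenant L T1 at 24: fill all 10 ; 7 left.
Tenant C/T2 (22): +4 ; 3 left.
3 remain; put them into Tenant R T1 at 20.
Total = 31×6 + 30×5 + 28×2 + 24×10 + 22×4 + 20×3 = 780.

780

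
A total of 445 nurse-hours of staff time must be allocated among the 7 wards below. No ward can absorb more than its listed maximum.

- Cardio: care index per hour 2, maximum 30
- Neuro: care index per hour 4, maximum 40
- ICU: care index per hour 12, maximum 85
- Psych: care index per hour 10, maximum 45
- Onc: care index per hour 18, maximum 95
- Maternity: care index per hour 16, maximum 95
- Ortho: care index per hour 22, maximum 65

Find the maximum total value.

Highest care index per hour first: Ortho 22 > Onc 18 > Maternity 16 > ICU 12 > Psych 10 > Neuro 4 > Cardio 2.
Give Ortho 65 to hit its cap of 65 — 380 left.
Onc: +95 to 95 (cap) — 285 left.
Maternity: +95 to 95 (cap) — 190 left.
ICU takes 85 to reach its cap of 85 — 105 left.
Psych: +45 to 45 (cap) — 60 left.
Neuro takes 40 to reach its cap of 40 — 20 left.
Cardio has room for 30 but only 20 remain, so it gets 20.
Total = 2×20 + 4×40 + 12×85 + 10×45 + 18×95 + 16×95 + 22×65 = 6330.

6330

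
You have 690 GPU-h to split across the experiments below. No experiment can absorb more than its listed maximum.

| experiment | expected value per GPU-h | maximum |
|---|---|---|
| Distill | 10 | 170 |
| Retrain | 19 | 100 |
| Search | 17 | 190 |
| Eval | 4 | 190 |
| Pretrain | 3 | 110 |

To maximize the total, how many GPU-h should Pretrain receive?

Highest expected value per GPU-h first: Retrain 19 > Search 17 > Distill 10 > Eval 4 > Pretrain 3.
Retrain: +100 to 100 (cap) — 590 left.
Give Search 190 to hit its cap of 190 — 400 left.
Distill: +170 to 170 (cap) — 230 left.
Give Eval 190 to hit its cap of 190 — 40 left.
Pretrain has room for 110 but only 40 remain, so it gets 40.

40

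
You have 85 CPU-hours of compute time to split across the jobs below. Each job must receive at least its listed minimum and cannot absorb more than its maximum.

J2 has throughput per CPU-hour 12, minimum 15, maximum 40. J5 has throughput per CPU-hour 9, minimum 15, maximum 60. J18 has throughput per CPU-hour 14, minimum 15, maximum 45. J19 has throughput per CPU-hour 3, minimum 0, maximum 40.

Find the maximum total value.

1065

Meeting every minimum uses 15+15+15+0 = 45 CPU-hours, leaving 40.
Rank by throughput per CPU-hour: J18 14 > J2 12 > J5 9 > J19 3.
Give J18 30 more to hit its cap of 45 → 10 left.
Only 10 left; J2 takes them to reach 25.
Total = 12×25 + 9×15 + 14×45 = 1065.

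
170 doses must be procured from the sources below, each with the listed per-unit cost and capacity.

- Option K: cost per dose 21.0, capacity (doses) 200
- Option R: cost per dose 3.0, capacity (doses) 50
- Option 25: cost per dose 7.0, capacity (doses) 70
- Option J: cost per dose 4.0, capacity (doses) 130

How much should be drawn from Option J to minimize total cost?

Cheapest first:
Take 50 from Option R at 3.0 ; need 120 more.
Take 120 from Option J at 4.0 to finish.
Option 25, Option K: unused.

120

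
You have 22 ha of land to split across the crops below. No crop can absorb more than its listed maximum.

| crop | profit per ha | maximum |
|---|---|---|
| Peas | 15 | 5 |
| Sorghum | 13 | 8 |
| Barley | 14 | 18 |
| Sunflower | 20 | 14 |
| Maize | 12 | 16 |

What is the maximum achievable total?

Order the crops by profit per ha: Sunflower 20 > Peas 15 > Barley 14 > Sorghum 13 > Maize 12.
Sunflower takes 14 to reach its cap of 14 — 8 left.
Peas takes 5 to reach its cap of 5 — 3 left.
Only 3 left; Barley takes them to reach 3.
Total = 15×5 + 14×3 + 20×14 = 397.

397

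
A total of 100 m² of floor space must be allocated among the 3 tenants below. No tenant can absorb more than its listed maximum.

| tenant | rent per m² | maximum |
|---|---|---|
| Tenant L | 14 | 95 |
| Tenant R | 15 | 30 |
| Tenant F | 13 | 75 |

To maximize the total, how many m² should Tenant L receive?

70

Order the tenants by rent per m²: Tenant R 15 > Tenant L 14 > Tenant F 13.
Tenant R: +30 to 30 (cap) ; 70 left.
Tenant L: +70 (room for 95) → 70. Pool exhausted.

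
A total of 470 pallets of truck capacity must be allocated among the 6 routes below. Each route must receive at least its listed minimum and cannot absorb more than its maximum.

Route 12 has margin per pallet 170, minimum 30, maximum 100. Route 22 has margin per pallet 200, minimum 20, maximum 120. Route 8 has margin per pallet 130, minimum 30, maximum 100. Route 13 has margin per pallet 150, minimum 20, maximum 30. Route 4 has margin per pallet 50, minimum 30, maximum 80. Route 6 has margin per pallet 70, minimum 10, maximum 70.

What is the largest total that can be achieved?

65900

Meeting every minimum uses 30+20+30+20+30+10 = 140 pallets, leaving 330.
Order the routes by margin per pallet: Route 22 200 > Route 12 170 > Route 13 150 > Route 8 130 > Route 6 70 > Route 4 50.
Route 22: +100 to 120 (cap) ; 230 left.
Route 12 takes 70 more to reach its cap of 100 ; 160 left.
Give Route 13 10 more to hit its cap of 30 ; 150 left.
Route 8 takes 70 more to reach its cap of 100 ; 80 left.
Route 6: +60 to 70 (cap) ; 20 left.
Route 4 has room for 50 more but only 20 remain, so it gets 50.
Total = 170×100 + 200×120 + 130×100 + 150×30 + 50×50 + 70×70 = 65900.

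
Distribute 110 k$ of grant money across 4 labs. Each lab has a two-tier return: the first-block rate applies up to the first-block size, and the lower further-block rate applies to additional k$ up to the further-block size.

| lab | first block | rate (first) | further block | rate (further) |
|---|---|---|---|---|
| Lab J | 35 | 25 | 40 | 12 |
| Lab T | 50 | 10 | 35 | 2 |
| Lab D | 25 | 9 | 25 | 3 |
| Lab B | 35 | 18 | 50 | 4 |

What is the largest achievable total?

Order all 8 blocks by rate: Lab J/T1 25 > Lab B/T1 18 > Lab J/T2 12 > Lab T/T1 10 > Lab D/T1 9 > Lab B/T2 4 > Lab D/T2 3 > Lab T/T2 2.
Lab J/T1 (25): +35 ; 75 left.
Fill Lab B T1 block (35 at 18) ; 40 left.
Lab J/T2 (12): +40 ; 0 left.
Total = 25×35 + 18×35 + 12×40 = 1985.

1985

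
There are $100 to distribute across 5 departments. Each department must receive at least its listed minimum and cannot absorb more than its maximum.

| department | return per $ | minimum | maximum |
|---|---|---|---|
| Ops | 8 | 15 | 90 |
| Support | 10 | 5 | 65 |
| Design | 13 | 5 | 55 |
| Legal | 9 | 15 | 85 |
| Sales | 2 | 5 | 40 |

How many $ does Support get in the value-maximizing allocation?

10

Meeting every minimum uses 15+5+5+15+5 = 45 $, leaving 55.
Highest return per $ first: Design 13 > Support 10 > Legal 9 > Ops 8 > Sales 2.
Design takes 50 more to reach its cap of 55 — 5 left.
Support has room for 60 more but only 5 remain, so it gets 10.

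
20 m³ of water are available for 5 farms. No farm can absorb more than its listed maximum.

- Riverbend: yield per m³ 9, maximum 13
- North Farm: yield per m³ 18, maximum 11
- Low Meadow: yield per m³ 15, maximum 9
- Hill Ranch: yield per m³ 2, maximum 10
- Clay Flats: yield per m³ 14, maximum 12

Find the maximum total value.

333

Highest yield per m³ first: North Farm 18 > Low Meadow 15 > Clay Flats 14 > Riverbend 9 > Hill Ranch 2.
North Farm takes 11 to reach its cap of 11 → 9 left.
Give Low Meadow 9 to hit its cap of 9 → 0 left.
Total = 18×11 + 15×9 = 333.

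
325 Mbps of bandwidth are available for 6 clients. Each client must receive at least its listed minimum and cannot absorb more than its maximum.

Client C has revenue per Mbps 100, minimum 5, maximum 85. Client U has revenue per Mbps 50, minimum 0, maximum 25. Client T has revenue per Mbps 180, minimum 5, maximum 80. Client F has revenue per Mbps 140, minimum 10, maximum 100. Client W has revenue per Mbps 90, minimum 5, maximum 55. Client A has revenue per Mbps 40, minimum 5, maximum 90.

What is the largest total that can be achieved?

42050

Meeting every minimum uses 5+0+5+10+5+5 = 30 Mbps, leaving 295.
Rank by revenue per Mbps: Client T 180 > Client F 140 > Client C 100 > Client W 90 > Client U 50 > Client A 40.
Give Client T 75 more to hit its cap of 80 → 220 left.
Client F: +90 to 100 (cap) → 130 left.
Give Client C 80 more to hit its cap of 85 → 50 left.
Give Client W 50 more to hit its cap of 55 → 0 left.
Total = 100×85 + 180×80 + 140×100 + 90×55 + 40×5 = 42050.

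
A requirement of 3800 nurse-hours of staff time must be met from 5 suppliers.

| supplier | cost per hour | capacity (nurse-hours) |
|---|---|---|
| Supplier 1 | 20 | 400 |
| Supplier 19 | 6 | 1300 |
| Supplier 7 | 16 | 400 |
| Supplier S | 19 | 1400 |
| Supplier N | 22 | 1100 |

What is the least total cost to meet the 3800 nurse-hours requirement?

Use suppliers in increasing cost order.
Supplier 19 at 6: take all 1300 nurse-hours — 2500 still needed.
Take 400 from Supplier 7 at 16 — need 2100 more.
Supplier S at 19: take all 1400 nurse-hours — 700 still needed.
Supplier 1 (20): use full 400 — 300 nurse-hours to go.
Supplier N (22): take the remaining 300 — done.
Cost = 1300×6 + 400×16 + 1400×19 + 400×20 + 300×22 = 55400.

55400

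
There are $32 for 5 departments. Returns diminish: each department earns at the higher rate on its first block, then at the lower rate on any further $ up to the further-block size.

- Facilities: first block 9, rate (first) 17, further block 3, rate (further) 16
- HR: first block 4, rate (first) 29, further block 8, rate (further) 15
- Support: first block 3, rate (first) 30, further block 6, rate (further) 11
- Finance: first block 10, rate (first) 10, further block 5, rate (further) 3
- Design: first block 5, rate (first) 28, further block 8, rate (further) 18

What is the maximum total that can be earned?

Treat each block as its own option and order by rate: Support/first 30 > HR/first 29 > Design/first 28 > Design/second 18 > Facilities/first 17 > Facilities/second 16 > HR/second 15 > Support/second 11 > Finance/first 10 > Finance/second 3.
Fill Support first block (3 at 30) → 29 left.
HR first at 29: fill all 4 → 25 left.
Design first at 28: fill all 5 → 20 left.
Design/second (18): +8 → 12 left.
Facilities first at 17: fill all 9 → 3 left.
Fill Facilities second block (3 at 16) → 0 left.
Total = 30×3 + 29×4 + 28×5 + 18×8 + 17×9 + 16×3 = 691.

691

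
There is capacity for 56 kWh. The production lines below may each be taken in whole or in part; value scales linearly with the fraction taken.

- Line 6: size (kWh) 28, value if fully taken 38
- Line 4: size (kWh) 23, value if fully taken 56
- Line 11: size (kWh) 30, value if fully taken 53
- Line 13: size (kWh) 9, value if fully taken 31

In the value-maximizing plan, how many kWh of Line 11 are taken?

Sort by value density: Line 13 31/9≈3.44, Line 4 56/23≈2.43, Line 11 53/30≈1.77, Line 6 38/28≈1.36.
All 9 kWh of Line 13 fit (value 31) ; 47 remain.
Take all of Line 4 (23 kWh, value 56) ; 24 kWh left.
24 kWh left: a 24/30 share of Line 11 gives 53×24/30 = 42.4.

24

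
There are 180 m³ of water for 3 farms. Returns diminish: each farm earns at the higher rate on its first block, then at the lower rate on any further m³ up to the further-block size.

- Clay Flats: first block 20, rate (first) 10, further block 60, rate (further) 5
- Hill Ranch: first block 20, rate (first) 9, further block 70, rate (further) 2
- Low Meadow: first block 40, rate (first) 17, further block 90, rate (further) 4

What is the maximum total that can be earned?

1520

Order all 6 blocks by rate: Low Meadow/first 17 > Clay Flats/first 10 > Hill Ranch/first 9 > Clay Flats/second 5 > Low Meadow/second 4 > Hill Ranch/second 2.
Fill Low Meadow first block (40 at 17) → 140 left.
Clay Flats first at 10: fill all 20 → 120 left.
Hill Ranch/first (9): +20 → 100 left.
Clay Flats second at 5: fill all 60 → 40 left.
Low Meadow/second: +40 of 90 at 4; pool empty.
Total = 17×40 + 10×20 + 9×20 + 5×60 + 4×40 = 1520.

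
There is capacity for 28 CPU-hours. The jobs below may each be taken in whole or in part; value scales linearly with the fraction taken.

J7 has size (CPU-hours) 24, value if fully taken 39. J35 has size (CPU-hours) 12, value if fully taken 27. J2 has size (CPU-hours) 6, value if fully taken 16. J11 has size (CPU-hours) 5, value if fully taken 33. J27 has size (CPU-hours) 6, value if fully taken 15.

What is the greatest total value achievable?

88.75

Rank by value-to-size ratio: J11 33/5≈6.6, J2 16/6≈2.67, J27 15/6≈2.5, J35 27/12≈2.25, J7 39/24≈1.62.
J11: take in full, 5 CPU-hours for value 33 ; 23 left.
J2: take in full, 6 CPU-hours for value 16 ; 17 left.
All 6 CPU-hours of J27 fit (value 15) ; 11 remain.
11 CPU-hours left: a 11/12 share of J35 gives 27×11/12 = 24.75.
Total value = 88.75.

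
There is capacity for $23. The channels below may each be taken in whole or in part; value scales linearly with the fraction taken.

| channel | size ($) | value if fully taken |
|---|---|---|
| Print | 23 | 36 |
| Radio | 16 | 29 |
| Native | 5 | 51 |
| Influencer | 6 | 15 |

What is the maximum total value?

87.75

Rank by value-to-size ratio: Native 51/5≈10.2, Influencer 15/6≈2.5, Radio 29/16≈1.81, Print 36/23≈1.57.
Native: take in full, 5 $ for value 51 — 18 left.
All 6 $ of Influencer fit (value 15) — 12 remain.
12 $ left: a 12/16 share of Radio gives 29×12/16 = 21.75.
Total value = 87.75.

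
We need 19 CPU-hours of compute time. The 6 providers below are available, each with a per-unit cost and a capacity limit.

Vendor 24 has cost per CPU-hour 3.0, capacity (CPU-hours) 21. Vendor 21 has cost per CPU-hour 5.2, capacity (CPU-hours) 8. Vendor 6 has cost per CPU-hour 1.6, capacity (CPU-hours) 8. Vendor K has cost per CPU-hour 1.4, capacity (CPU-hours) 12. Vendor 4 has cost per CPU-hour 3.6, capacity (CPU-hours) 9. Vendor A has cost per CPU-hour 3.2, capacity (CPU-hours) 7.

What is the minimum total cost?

28

Fill from the cheapest provider first.
Take 12 from Vendor K at 1.4 → need 7 more.
Take 7 from Vendor 6 at 1.6 to finish.
Vendor 24, Vendor A, Vendor 4, Vendor 21: unused.
Cost = 12×1.4 + 7×1.6 = 28.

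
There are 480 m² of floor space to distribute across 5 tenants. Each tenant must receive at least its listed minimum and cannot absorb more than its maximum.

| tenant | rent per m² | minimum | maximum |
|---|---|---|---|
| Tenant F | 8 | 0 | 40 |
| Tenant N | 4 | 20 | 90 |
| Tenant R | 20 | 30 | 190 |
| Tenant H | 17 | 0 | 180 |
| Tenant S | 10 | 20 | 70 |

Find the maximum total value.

Meeting every minimum uses 0+20+30+0+20 = 70 m², leaving 410.
Rank by rent per m²: Tenant R 20 > Tenant H 17 > Tenant S 10 > Tenant F 8 > Tenant N 4.
Give Tenant R 160 more to hit its cap of 190 → 250 left.
Tenant H takes 180 more to reach its cap of 180 → 70 left.
Tenant S: +50 to 70 (cap) → 20 left.
Tenant F: +20 (room for 40) → 20. Pool exhausted.
Total = 8×20 + 4×20 + 20×190 + 17×180 + 10×70 = 7800.

7800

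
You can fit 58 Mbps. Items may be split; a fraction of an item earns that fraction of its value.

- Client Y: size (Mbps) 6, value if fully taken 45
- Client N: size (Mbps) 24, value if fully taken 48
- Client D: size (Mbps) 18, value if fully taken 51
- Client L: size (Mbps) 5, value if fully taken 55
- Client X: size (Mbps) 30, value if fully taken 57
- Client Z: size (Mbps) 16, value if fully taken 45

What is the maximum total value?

Rank by value-to-size ratio: Client L 55/5≈11, Client Y 45/6≈7.5, Client D 51/18≈2.83, Client Z 45/16≈2.81, Client N 48/24≈2, Client X 57/30≈1.9.
Client L: take in full, 5 Mbps for value 55 ; 53 left.
Client Y: take in full, 6 Mbps for value 45 ; 47 left.
All 18 Mbps of Client D fit (value 51) ; 29 remain.
Client Z: take in full, 16 Mbps for value 45 ; 13 left.
Only 13 Mbps remain; take 13/24 of Client N for value 48×13/24 = 26.
Total value = 222.

222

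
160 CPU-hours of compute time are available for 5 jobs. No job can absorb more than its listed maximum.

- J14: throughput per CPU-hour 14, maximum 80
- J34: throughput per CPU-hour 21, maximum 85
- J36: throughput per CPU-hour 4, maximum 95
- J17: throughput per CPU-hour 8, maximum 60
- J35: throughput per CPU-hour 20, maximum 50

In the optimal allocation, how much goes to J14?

25

Order the jobs by throughput per CPU-hour: J34 21 > J35 20 > J14 14 > J17 8 > J36 4.
J34 takes 85 to reach its cap of 85 ; 75 left.
J35: +50 to 50 (cap) ; 25 left.
J14 has room for 80 but only 25 remain, so it gets 25.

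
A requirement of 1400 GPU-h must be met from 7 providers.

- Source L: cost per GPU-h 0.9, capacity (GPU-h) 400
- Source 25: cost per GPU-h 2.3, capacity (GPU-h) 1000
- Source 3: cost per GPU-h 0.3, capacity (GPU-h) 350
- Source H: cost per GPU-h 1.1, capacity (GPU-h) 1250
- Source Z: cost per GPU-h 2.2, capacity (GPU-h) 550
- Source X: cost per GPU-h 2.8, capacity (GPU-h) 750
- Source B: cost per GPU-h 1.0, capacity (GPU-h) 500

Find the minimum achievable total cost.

Cheapest first:
Source 3 at 0.3: take all 350 GPU-h → 1050 still needed.
Take 400 from Source L at 0.9 → need 650 more.
Source B at 1.0: take all 500 GPU-h → 150 still needed.
Take 150 from Source H at 1.1 to finish.
Source Z, Source 25, Source X: unused.
Cost = 350×0.3 + 400×0.9 + 500×1.0 + 150×1.1 = 1130.

1130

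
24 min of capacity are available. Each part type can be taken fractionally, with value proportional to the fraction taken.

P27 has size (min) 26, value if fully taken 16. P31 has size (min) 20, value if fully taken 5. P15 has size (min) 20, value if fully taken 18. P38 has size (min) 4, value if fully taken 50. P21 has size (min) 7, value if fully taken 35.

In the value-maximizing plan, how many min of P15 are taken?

Sort by value density: P38 50/4≈12.5, P21 35/7≈5, P15 18/20≈0.9, P27 16/26≈0.615, P31 5/20≈0.25.
All 4 min of P38 fit (value 50) → 20 remain.
P21: take in full, 7 min for value 35 → 13 left.
13 min left: a 13/20 share of P15 gives 18×13/20 = 11.7.

13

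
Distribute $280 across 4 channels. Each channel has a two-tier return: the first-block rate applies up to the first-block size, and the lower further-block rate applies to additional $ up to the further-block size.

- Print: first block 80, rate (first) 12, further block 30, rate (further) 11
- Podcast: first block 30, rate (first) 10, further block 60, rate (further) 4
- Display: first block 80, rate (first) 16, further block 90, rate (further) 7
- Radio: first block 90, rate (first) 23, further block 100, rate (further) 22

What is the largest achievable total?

Treat each block as its own option and order by rate: Radio/tier1 23 > Radio/tier2 22 > Display/tier1 16 > Print/tier1 12 > Print/tier2 11 > Podcast/tier1 10 > Display/tier2 7 > Podcast/tier2 4.
Radio/tier1 (23): +90 → 190 left.
Radio tier2 at 22: fill all 100 → 90 left.
Display tier1 at 16: fill all 80 → 10 left.
Print tier1 at 12: only 10 left, fill 10.
Total = 23×90 + 22×100 + 16×80 + 12×10 = 5670.

5670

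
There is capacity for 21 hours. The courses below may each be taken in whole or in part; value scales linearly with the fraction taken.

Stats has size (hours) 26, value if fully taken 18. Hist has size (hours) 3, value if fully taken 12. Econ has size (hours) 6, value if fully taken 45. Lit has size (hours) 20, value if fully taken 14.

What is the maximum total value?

65.4

Rank by value-to-size ratio: Econ 45/6≈7.5, Hist 12/3≈4, Lit 14/20≈0.7, Stats 18/26≈0.692.
All 6 hours of Econ fit (value 45) → 15 remain.
Take all of Hist (3 hours, value 12) → 12 hours left.
Only 12 hours remain; take 12/20 of Lit for value 14×12/20 = 8.4.
Total value = 65.4.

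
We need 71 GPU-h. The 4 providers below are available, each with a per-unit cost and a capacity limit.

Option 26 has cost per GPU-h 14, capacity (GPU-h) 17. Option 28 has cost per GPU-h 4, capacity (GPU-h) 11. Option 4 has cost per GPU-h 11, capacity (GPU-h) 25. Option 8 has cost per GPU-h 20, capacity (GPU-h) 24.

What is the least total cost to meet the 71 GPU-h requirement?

Cheapest first:
Option 28 (4): use full 11 → 60 GPU-h to go.
Option 4 (11): use full 25 → 35 GPU-h to go.
Take 17 from Option 26 at 14 → need 18 more.
Option 8 at 20: take 18 of its 24 → requirement met.
Cost = 11×4 + 25×11 + 17×14 + 18×20 = 917.

917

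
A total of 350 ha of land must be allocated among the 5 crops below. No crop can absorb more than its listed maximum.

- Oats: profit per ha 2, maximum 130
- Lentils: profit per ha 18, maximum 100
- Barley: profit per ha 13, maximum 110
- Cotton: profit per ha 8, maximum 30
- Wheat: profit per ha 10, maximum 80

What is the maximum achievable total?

4330

Rank by profit per ha: Lentils 18 > Barley 13 > Wheat 10 > Cotton 8 > Oats 2.
Lentils takes 100 to reach its cap of 100 → 250 left.
Barley: +110 to 110 (cap) → 140 left.
Wheat takes 80 to reach its cap of 80 → 60 left.
Give Cotton 30 to hit its cap of 30 → 30 left.
Oats: +30 (room for 130) → 30. Pool exhausted.
Total = 2×30 + 18×100 + 13×110 + 8×30 + 10×80 = 4330.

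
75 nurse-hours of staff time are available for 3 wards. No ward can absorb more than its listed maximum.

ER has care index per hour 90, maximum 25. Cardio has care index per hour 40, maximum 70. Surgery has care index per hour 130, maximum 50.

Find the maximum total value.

Order the wards by care index per hour: Surgery 130 > ER 90 > Cardio 40.
Give Surgery 50 to hit its cap of 50 ; 25 left.
ER: +25 to 25 (cap) ; 0 left.
Total = 90×25 + 130×50 = 8750.

8750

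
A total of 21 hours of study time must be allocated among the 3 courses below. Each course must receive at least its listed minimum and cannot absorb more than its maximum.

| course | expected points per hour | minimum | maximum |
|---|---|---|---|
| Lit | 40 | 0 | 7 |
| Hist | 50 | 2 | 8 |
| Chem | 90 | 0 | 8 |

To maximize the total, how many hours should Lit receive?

5

Meeting every minimum uses 0+2+0 = 2 hours, leaving 19.
Rank by expected points per hour: Chem 90 > Hist 50 > Lit 40.
Give Chem 8 more to hit its cap of 8 — 11 left.
Hist takes 6 more to reach its cap of 8 — 5 left.
Only 5 left; Lit takes them to reach 5.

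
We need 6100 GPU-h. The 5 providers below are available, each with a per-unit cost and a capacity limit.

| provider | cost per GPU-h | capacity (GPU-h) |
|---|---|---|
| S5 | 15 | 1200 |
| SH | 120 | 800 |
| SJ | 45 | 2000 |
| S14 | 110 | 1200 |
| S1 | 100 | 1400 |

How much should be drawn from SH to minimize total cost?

300

Use providers in increasing cost order.
S5 at 15: take all 1200 GPU-h → 4900 still needed.
SJ at 45: take all 2000 GPU-h → 2900 still needed.
S1 at 100: take all 1400 GPU-h → 1500 still needed.
S14 (110): use full 1200 → 300 GPU-h to go.
SH (120): take the remaining 300 → done.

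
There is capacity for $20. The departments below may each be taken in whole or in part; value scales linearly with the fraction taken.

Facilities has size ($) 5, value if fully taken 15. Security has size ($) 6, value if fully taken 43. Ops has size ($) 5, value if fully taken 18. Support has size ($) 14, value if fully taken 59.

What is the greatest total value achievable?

102

Sort by value density: Security 43/6≈7.17, Support 59/14≈4.21, Ops 18/5≈3.6, Facilities 15/5≈3.
Security: take in full, 6 $ for value 43 ; 14 left.
Take all of Support (14 $, value 59) ; 0 $ left.
Total value = 102.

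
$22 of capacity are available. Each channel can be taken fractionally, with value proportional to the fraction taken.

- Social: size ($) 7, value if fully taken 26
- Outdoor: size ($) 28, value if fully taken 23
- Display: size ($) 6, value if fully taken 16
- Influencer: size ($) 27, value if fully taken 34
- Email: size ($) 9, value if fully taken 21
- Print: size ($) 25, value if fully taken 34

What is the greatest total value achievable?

Best value per unit of size first: Social 26/7≈3.71, Display 16/6≈2.67, Email 21/9≈2.33, Print 34/25≈1.36, Influencer 34/27≈1.26, Outdoor 23/28≈0.821.
Social: take in full, 7 $ for value 26 ; 15 left.
Take all of Display (6 $, value 16) ; 9 $ left.
Take all of Email (9 $, value 21) ; 0 $ left.
Total value = 63.

63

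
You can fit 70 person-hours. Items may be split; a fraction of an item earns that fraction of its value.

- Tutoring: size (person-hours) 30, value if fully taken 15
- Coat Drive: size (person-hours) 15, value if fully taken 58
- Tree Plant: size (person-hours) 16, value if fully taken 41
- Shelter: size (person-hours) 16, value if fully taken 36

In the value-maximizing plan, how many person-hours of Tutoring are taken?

Sort by value density: Coat Drive 58/15≈3.87, Tree Plant 41/16≈2.56, Shelter 36/16≈2.25, Tutoring 15/30≈0.5.
All 15 person-hours of Coat Drive fit (value 58) — 55 remain.
Tree Plant: take in full, 16 person-hours for value 41 — 39 left.
Take all of Shelter (16 person-hours, value 36) — 23 person-hours left.
Fill the last 23 person-hours with part of Tutoring: 23/30 of it earns 11.5.

23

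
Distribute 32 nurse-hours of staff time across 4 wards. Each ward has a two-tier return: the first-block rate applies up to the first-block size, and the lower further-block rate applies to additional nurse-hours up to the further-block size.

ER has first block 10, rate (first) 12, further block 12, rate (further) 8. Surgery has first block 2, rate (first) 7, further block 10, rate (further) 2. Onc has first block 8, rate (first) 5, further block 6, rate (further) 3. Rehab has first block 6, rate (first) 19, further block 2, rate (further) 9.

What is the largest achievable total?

362

Order all 8 blocks by rate: Rehab/T1 19 > ER/T1 12 > Rehab/T2 9 > ER/T2 8 > Surgery/T1 7 > Onc/T1 5 > Onc/T2 3 > Surgery/T2 2.
Rehab/T1 (19): +6 — 26 left.
ER T1 at 12: fill all 10 — 16 left.
Rehab T2 at 9: fill all 2 — 14 left.
Fill ER T2 block (12 at 8) — 2 left.
Surgery/T1 (7): +2 — 0 left.
Total = 19×6 + 12×10 + 9×2 + 8×12 + 7×2 = 362.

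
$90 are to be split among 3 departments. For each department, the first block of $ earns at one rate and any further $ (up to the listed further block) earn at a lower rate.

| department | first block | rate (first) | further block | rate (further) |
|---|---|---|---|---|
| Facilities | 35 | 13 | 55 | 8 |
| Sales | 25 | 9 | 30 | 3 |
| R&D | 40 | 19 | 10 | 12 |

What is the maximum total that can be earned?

1380

Rank every tier by rate: R&D/T1 19 > Facilities/T1 13 > R&D/T2 12 > Sales/T1 9 > Facilities/T2 8 > Sales/T2 3.
R&D T1 at 19: fill all 40 → 50 left.
Fill Facilities T1 block (35 at 13) → 15 left.
Fill R&D T2 block (10 at 12) → 5 left.
Sales T1 at 9: only 5 left, fill 5.
Total = 19×40 + 13×35 + 12×10 + 9×5 = 1380.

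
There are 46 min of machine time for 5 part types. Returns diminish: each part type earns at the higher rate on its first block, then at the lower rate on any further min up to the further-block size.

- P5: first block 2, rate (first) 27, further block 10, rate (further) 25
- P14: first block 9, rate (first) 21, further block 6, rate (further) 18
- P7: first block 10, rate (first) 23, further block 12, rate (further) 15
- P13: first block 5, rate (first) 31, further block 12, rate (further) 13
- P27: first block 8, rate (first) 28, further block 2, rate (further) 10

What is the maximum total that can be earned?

1138

Order all 10 blocks by rate: P13/first 31 > P27/first 28 > P5/first 27 > P5/second 25 > P7/first 23 > P14/first 21 > P14/second 18 > P7/second 15 > P13/second 13 > P27/second 10.
P13 first at 31: fill all 5 ; 41 left.
P27 first at 28: fill all 8 ; 33 left.
P5 first at 27: fill all 2 ; 31 left.
P5 second at 25: fill all 10 ; 21 left.
P7/first (23): +10 ; 11 left.
P14/first (21): +9 ; 2 left.
P14 second at 18: only 2 left, fill 2.
Total = 31×5 + 28×8 + 27×2 + 25×10 + 23×10 + 21×9 + 18×2 = 1138.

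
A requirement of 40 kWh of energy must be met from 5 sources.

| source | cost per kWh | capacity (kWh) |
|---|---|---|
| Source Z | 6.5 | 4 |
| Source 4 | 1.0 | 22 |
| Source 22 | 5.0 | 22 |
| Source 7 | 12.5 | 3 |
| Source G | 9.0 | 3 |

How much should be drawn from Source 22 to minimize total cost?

Cheapest first:
Source 4 (1.0): use full 22 — 18 kWh to go.
Source 22 (5.0): take the remaining 18 — done.
Source Z, Source G, Source 7: unused.

18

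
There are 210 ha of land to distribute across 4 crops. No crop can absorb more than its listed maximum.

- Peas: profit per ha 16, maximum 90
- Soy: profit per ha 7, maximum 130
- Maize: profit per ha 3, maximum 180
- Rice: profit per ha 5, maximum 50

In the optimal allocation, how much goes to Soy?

Order the crops by profit per ha: Peas 16 > Soy 7 > Rice 5 > Maize 3.
Peas takes 90 to reach its cap of 90 → 120 left.
Soy: +120 (room for 130) → 120. Pool exhausted.

120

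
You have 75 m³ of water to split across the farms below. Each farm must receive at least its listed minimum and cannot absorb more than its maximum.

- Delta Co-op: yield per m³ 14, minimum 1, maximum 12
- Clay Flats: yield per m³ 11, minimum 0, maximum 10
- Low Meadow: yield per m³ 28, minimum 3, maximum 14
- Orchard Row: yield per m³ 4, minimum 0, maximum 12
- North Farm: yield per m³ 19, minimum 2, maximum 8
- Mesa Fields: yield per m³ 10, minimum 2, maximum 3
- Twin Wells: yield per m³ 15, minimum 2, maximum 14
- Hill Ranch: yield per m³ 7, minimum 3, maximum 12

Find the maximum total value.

Meeting every minimum uses 1+0+3+0+2+2+2+3 = 13 m³, leaving 62.
Highest yield per m³ first: Low Meadow 28 > North Farm 19 > Twin Wells 15 > Delta Co-op 14 > Clay Flats 11 > Mesa Fields 10 > Hill Ranch 7 > Orchard Row 4.
Low Meadow takes 11 more to reach its cap of 14 → 51 left.
North Farm takes 6 more to reach its cap of 8 → 45 left.
Twin Wells: +12 to 14 (cap) → 33 left.
Delta Co-op takes 11 more to reach its cap of 12 → 22 left.
Give Clay Flats 10 more to hit its cap of 10 → 12 left.
Mesa Fields: +1 to 3 (cap) → 11 left.
Give Hill Ranch 9 more to hit its cap of 12 → 2 left.
Orchard Row: +2 (room for 12) → 2. Pool exhausted.
Total = 14×12 + 11×10 + 28×14 + 4×2 + 19×8 + 10×3 + 15×14 + 7×12 = 1154.

1154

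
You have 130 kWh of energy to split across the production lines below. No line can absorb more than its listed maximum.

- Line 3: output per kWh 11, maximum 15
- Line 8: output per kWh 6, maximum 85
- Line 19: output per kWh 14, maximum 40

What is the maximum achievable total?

Order the production lines by output per kWh: Line 19 14 > Line 3 11 > Line 8 6.
Line 19 takes 40 to reach its cap of 40 ; 90 left.
Line 3 takes 15 to reach its cap of 15 ; 75 left.
Line 8: +75 (room for 85) → 75. Pool exhausted.
Total = 11×15 + 6×75 + 14×40 = 1175.

1175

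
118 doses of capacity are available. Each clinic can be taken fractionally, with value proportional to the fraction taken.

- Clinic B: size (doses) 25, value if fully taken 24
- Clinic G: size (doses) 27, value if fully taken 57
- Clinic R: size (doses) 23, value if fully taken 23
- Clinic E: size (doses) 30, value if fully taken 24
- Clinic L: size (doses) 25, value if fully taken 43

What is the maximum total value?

Best value per unit of size first: Clinic G 57/27≈2.11, Clinic L 43/25≈1.72, Clinic R 23/23≈1, Clinic B 24/25≈0.96, Clinic E 24/30≈0.8.
Take all of Clinic G (27 doses, value 57) — 91 doses left.
All 25 doses of Clinic L fit (value 43) — 66 remain.
Take all of Clinic R (23 doses, value 23) — 43 doses left.
All 25 doses of Clinic B fit (value 24) — 18 remain.
18 doses left: a 18/30 share of Clinic E gives 24×18/30 = 14.4.
Total value = 161.4.

161.4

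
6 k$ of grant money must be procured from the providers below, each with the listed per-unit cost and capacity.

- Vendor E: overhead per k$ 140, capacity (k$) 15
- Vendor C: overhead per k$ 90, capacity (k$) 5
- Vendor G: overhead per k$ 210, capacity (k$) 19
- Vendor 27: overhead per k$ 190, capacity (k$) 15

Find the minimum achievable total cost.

Use providers in increasing cost order.
Vendor C (90): use full 5 ; 1 k$ to go.
Vendor E at 140: take 1 of its 15 ; requirement met.
Vendor 27, Vendor G: unused.
Cost = 5×90 + 1×140 = 590.

590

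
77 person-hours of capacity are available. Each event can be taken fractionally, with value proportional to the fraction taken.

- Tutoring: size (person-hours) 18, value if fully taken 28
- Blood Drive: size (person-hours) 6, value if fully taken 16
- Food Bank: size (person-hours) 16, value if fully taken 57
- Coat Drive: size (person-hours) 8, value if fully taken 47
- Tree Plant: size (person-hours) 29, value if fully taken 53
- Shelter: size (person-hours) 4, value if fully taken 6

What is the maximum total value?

Best value per unit of size first: Coat Drive 47/8≈5.88, Food Bank 57/16≈3.56, Blood Drive 16/6≈2.67, Tree Plant 53/29≈1.83, Tutoring 28/18≈1.56, Shelter 6/4≈1.5.
All 8 person-hours of Coat Drive fit (value 47) — 69 remain.
All 16 person-hours of Food Bank fit (value 57) — 53 remain.
Take all of Blood Drive (6 person-hours, value 16) — 47 person-hours left.
Tree Plant: take in full, 29 person-hours for value 53 — 18 left.
All 18 person-hours of Tutoring fit (value 28) — 0 remain.
Total value = 201.

201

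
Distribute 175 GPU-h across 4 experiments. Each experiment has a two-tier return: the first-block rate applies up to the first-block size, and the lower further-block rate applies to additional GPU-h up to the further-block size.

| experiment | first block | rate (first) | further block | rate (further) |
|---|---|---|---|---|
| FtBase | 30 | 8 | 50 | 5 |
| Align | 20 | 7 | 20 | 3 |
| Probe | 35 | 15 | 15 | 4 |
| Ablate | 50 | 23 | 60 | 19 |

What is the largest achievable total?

3055

Order all 8 blocks by rate: Ablate/tier1 23 > Ablate/tier2 19 > Probe/tier1 15 > FtBase/tier1 8 > Align/tier1 7 > FtBase/tier2 5 > Probe/tier2 4 > Align/tier2 3.
Ablate tier1 at 23: fill all 50 ; 125 left.
Ablate tier2 at 19: fill all 60 ; 65 left.
Fill Probe tier1 block (35 at 15) ; 30 left.
Fill FtBase tier1 block (30 at 8) ; 0 left.
Total = 23×50 + 19×60 + 15×35 + 8×30 = 3055.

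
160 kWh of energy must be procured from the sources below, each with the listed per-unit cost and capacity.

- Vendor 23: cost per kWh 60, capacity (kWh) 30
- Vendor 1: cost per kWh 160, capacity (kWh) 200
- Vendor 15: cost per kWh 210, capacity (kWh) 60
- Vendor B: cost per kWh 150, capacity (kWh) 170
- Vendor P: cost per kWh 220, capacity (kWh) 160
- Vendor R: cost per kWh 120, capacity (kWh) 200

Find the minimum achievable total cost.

17400

Cheapest first:
Vendor 23 (60): use full 30 — 130 kWh to go.
Take 130 from Vendor R at 120 to finish.
Vendor B, Vendor 1, Vendor 15, Vendor P: unused.
Cost = 30×60 + 130×120 = 17400.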